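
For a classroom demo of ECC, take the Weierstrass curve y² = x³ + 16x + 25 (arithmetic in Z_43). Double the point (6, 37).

(4, 14)

tangent at (6, 37): λ = (3·6² + 16)/(2·37) ≡ 38/31. 31⁻¹ ≡ 25 (mod 43) since 31·25 = 775 ≡ 1, so λ ≡ 38·25 ≡ 4.
  x = λ² - 6 - 6 = 16 - 12 ≡ 4; y = λ·(6 - 4) - 37 ≡ 14. → (4, 14)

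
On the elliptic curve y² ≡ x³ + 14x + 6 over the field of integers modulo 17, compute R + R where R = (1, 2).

tangent at (1, 2): λ = (3·1² + 14)/(2·2) ≡ 0/4. 4⁻¹ ≡ 13 (mod 17) since 4·13 = 52 ≡ 1, so λ ≡ 0·13 ≡ 0.
  x = λ² - 1 - 1 = 0 - 2 ≡ 15; y = λ·(1 - 15) - 2 ≡ 15. → (15, 15)

(15, 15)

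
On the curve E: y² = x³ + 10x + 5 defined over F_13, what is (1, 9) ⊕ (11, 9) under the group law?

(1, 9) + (11, 9). λ = (9 - 9)/(11 - 1) ≡ 0/10 mod 13. 10⁻¹ ≡ 4 (mod 13), so λ ≡ 0.
  x = λ² - 1 - 11 = 0 - 12 ≡ 1; y = λ·(1 - 1) - 9 ≡ 4. → (1, 4)

(1, 4)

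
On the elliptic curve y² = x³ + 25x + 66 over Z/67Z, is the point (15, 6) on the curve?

no

y² = 6² ≡ 36; x³ + 25x + 66 = 3816 ≡ 64 (mod 67). 36 ≠ 64.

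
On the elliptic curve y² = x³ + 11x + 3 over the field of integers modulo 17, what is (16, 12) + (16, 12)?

tangent at (16, 12): λ = (3·16² + 11)/(2·12) ≡ 14/7. 7⁻¹ ≡ 5 (mod 17) since 7·5 = 35 ≡ 1, so λ ≡ 14·5 ≡ 2.
  x = λ² - 16 - 16 = 4 - 32 ≡ 6; y = λ·(16 - 6) - 12 ≡ 8. → (6, 8)

(6, 8)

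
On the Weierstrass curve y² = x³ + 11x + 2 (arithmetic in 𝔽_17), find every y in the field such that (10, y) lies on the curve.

x³ + 11x + 2 = 1112 ≡ 7 (mod 17).
7 is a non-residue mod 17; no y exists.

none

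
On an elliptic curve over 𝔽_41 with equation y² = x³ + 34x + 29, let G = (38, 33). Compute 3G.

Repeated addition: build up to 3G.
2G: tangent at (38, 33): λ = (3·38² + 34)/(2·33) ≡ 20/25. 25⁻¹ ≡ 23 (mod 41), so λ ≡ 20·23 ≡ 9.
  x = λ² - 38 - 38 = 81 - 76 ≡ 5; y = λ·(38 - 5) - 33 ≡ 18. → (5, 18)
3G: (5, 18) + (38, 33). λ = (33 - 18)/(38 - 5) ≡ 15/33 mod 41. 33⁻¹ ≡ 5 (mod 41), so λ ≡ 34.
  x = λ² - 5 - 38 = 1156 - 43 ≡ 6; y = λ·(5 - 6) - 18 ≡ 30. → (6, 30)

(6, 30)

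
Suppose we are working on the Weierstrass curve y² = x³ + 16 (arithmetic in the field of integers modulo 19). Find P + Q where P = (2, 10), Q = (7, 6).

(2, 10) + (7, 6). λ = (6 - 10)/(7 - 2) ≡ 15/5 mod 19. 5⁻¹ ≡ 4 (mod 19), so λ ≡ 3.
  x = λ² - 2 - 7 = 9 - 9 ≡ 0; y = λ·(2 - 0) - 10 ≡ 15. → (0, 15)

(0, 15)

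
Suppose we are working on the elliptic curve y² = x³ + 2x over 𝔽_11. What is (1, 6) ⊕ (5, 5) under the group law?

(1, 6) + (5, 5). λ = (5 - 6)/(5 - 1) ≡ 10/4 mod 11. 4⁻¹ ≡ 3 (mod 11), so λ ≡ 8.
  x = λ² - 1 - 5 = 64 - 6 ≡ 3; y = λ·(1 - 3) - 6 ≡ 0. → (3, 0)

(3, 0)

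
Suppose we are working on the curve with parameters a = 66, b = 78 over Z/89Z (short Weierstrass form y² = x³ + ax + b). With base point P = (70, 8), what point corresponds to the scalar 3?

(76, 7)

Repeated addition: build up to 3P.
2P: tangent at (70, 8): λ = (3·70² + 66)/(2·8) ≡ 81/16. 16⁻¹ ≡ 39 (mod 89) since 16·39 = 624 ≡ 1, so λ ≡ 81·39 ≡ 44.
  x = λ² - 70 - 70 = 1936 - 140 ≡ 16; y = λ·(70 - 16) - 8 ≡ 54. → (16, 54)
3P: (16, 54) + (70, 8). λ = (8 - 54)/(70 - 16) ≡ 43/54 mod 89. 54⁻¹ ≡ 61 (mod 89), so λ ≡ 42.
  x = λ² - 16 - 70 = 1764 - 86 ≡ 76; y = λ·(16 - 76) - 54 ≡ 7. → (76, 7)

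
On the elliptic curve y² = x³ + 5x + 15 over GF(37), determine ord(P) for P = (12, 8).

2P: tangent at (12, 8): λ = (3·12² + 5)/(2·8) ≡ 30/16. 16⁻¹ ≡ 7 (mod 37), so λ ≡ 30·7 ≡ 25.
  x = λ² - 12 - 12 = 625 - 24 ≡ 9; y = λ·(12 - 9) - 8 ≡ 30. → (9, 30)
3P: (9, 30) + (12, 8). λ = (8 - 30)/(12 - 9) ≡ 15/3 mod 37. 3⁻¹ ≡ 25 (mod 37), so λ ≡ 5.
  x = λ² - 9 - 12 = 25 - 21 ≡ 4; y = λ·(9 - 4) - 30 ≡ 32. → (4, 32)
4P: (4, 32) + (12, 8). λ = (8 - 32)/(12 - 4) ≡ 13/8 mod 37. 8⁻¹ ≡ 14 (mod 37), so λ ≡ 34.
  x = λ² - 4 - 12 = 1156 - 16 ≡ 30; y = λ·(4 - 30) - 32 ≡ 9. → (30, 9)
5P: (30, 9) + (12, 8). λ = (8 - 9)/(12 - 30) ≡ 36/19 mod 37. 19⁻¹ ≡ 2 (mod 37), so λ ≡ 35.
  x = λ² - 30 - 12 = 1225 - 42 ≡ 36; y = λ·(30 - 36) - 9 ≡ 3. → (36, 3)
6P: (36, 3) + (12, 8). λ = (8 - 3)/(12 - 36) ≡ 5/13 mod 37. 13⁻¹ ≡ 20 (mod 37), so λ ≡ 26.
  x = λ² - 36 - 12 = 676 - 48 ≡ 36; y = λ·(36 - 36) - 3 ≡ 34. → (36, 34)
7P: (36, 34) + (12, 8). λ = (8 - 34)/(12 - 36) ≡ 11/13 mod 37. 13⁻¹ ≡ 20 (mod 37) since 13·20 = 260 ≡ 1, so λ ≡ 35.
  x = λ² - 36 - 12 = 1225 - 48 ≡ 30; y = λ·(36 - 30) - 34 ≡ 28. → (30, 28)
8P: (30, 28) + (12, 8). λ = (8 - 28)/(12 - 30) ≡ 17/19 mod 37. 19⁻¹ ≡ 2 (mod 37), so λ ≡ 34.
  x = λ² - 30 - 12 = 1156 - 42 ≡ 4; y = λ·(30 - 4) - 28 ≡ 5. → (4, 5)
9P: (4, 5) + (12, 8). λ = (8 - 5)/(12 - 4) ≡ 3/8 mod 37. 8⁻¹ ≡ 14 (mod 37) since 8·14 = 112 ≡ 1, so λ ≡ 5.
  x = λ² - 4 - 12 = 25 - 16 ≡ 9; y = λ·(4 - 9) - 5 ≡ 7. → (9, 7)
10P: (9, 7) + (12, 8). λ = (8 - 7)/(12 - 9) ≡ 1/3 mod 37. 3⁻¹ ≡ 25 (mod 37), so λ ≡ 25.
  x = λ² - 9 - 12 = 625 - 21 ≡ 12; y = λ·(9 - 12) - 7 ≡ 29. → (12, 29)
11P: (12, 29) + (12, 8): same x and y₁ ≡ -y₂, so the sum is the point at infinity.
11P = the point at infinity, so the order is 11.

11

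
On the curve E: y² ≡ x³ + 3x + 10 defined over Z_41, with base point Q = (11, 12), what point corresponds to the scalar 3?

Repeated addition: build up to 3Q.
2Q: tangent at (11, 12): λ = (3·11² + 3)/(2·12) ≡ 38/24. 24⁻¹ ≡ 12 (mod 41) since 24·12 = 288 ≡ 1, so λ ≡ 38·12 ≡ 5.
  x = λ² - 11 - 11 = 25 - 22 ≡ 3; y = λ·(11 - 3) - 12 ≡ 28. → (3, 28)
3Q: (3, 28) + (11, 12). λ = (12 - 28)/(11 - 3) ≡ 25/8 mod 41. 8⁻¹ ≡ 36 (mod 41), so λ ≡ 39.
  x = λ² - 3 - 11 = 1521 - 14 ≡ 31; y = λ·(3 - 31) - 28 ≡ 28. → (31, 28)

(31, 28)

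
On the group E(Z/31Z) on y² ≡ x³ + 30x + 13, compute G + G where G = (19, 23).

(29, 10)

tangent at (19, 23): λ = (3·19² + 30)/(2·23) ≡ 28/15. 15⁻¹ ≡ 29 (mod 31), so λ ≡ 28·29 ≡ 6.
  x = λ² - 19 - 19 = 36 - 38 ≡ 29; y = λ·(19 - 29) - 23 ≡ 10. → (29, 10)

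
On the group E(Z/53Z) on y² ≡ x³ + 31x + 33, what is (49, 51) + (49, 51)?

(37, 30)

tangent at (49, 51): λ = (3·49² + 31)/(2·51) ≡ 26/49. 49⁻¹ ≡ 13 (mod 53), so λ ≡ 26·13 ≡ 20.
  x = λ² - 49 - 49 = 400 - 98 ≡ 37; y = λ·(49 - 37) - 51 ≡ 30. → (37, 30)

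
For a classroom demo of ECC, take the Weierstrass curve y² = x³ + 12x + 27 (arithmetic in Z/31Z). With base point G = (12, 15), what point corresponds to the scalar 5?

(26, 20)

Repeated addition: build up to 5G.
2G: tangent at (12, 15): λ = (3·12² + 12)/(2·15) ≡ 10/30. 30⁻¹ ≡ 30 (mod 31), so λ ≡ 10·30 ≡ 21.
  x = λ² - 12 - 12 = 441 - 24 ≡ 14; y = λ·(12 - 14) - 15 ≡ 5. → (14, 5)
3G: (14, 5) + (12, 15). λ = (15 - 5)/(12 - 14) ≡ 10/29 mod 31. 29⁻¹ ≡ 15 (mod 31) since 29·15 = 435 ≡ 1, so λ ≡ 26.
  x = λ² - 14 - 12 = 676 - 26 ≡ 30; y = λ·(14 - 30) - 5 ≡ 13. → (30, 13)
4G: (30, 13) + (12, 15). λ = (15 - 13)/(12 - 30) ≡ 2/13 mod 31. 13⁻¹ ≡ 12 (mod 31), so λ ≡ 24.
  x = λ² - 30 - 12 = 576 - 42 ≡ 7; y = λ·(30 - 7) - 13 ≡ 12. → (7, 12)
5G: (7, 12) + (12, 15). λ = (15 - 12)/(12 - 7) ≡ 3/5 mod 31. 5⁻¹ ≡ 25 (mod 31), so λ ≡ 13.
  x = λ² - 7 - 12 = 169 - 19 ≡ 26; y = λ·(7 - 26) - 12 ≡ 20. → (26, 20)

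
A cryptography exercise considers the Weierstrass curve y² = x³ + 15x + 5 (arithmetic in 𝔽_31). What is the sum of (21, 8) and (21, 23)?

O

The two points share x = 21 and their y-coordinates satisfy 8 + 23 ≡ 0 (mod 31), so they are inverses. Their sum is O.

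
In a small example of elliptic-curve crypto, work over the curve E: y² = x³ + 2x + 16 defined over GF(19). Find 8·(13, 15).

Write Q = (13, 15).
Repeated addition: build up to 8Q.
2Q: tangent at (13, 15): λ = (3·13² + 2)/(2·15) ≡ 15/11. 11⁻¹ ≡ 7 (mod 19) since 11·7 = 77 ≡ 1, so λ ≡ 15·7 ≡ 10.
  x = λ² - 13 - 13 = 100 - 26 ≡ 17; y = λ·(13 - 17) - 15 ≡ 2. → (17, 2)
3Q: (17, 2) + (13, 15). λ = (15 - 2)/(13 - 17) ≡ 13/15 mod 19. 15⁻¹ ≡ 14 (mod 19), so λ ≡ 11.
  x = λ² - 17 - 13 = 121 - 30 ≡ 15; y = λ·(17 - 15) - 2 ≡ 1. → (15, 1)
4Q: (15, 1) + (13, 15). λ = (15 - 1)/(13 - 15) ≡ 14/17 mod 19. 17⁻¹ ≡ 9 (mod 19), so λ ≡ 12.
  x = λ² - 15 - 13 = 144 - 28 ≡ 2; y = λ·(15 - 2) - 1 ≡ 3. → (2, 3)
5Q: (2, 3) + (13, 15). λ = (15 - 3)/(13 - 2) ≡ 12/11 mod 19. 11⁻¹ ≡ 7 (mod 19), so λ ≡ 8.
  x = λ² - 2 - 13 = 64 - 15 ≡ 11; y = λ·(2 - 11) - 3 ≡ 1. → (11, 1)
6Q: (11, 1) + (13, 15). λ = (15 - 1)/(13 - 11) ≡ 14/2 mod 19. 2⁻¹ ≡ 10 (mod 19), so λ ≡ 7.
  x = λ² - 11 - 13 = 49 - 24 ≡ 6; y = λ·(11 - 6) - 1 ≡ 15. → (6, 15)
7Q: (6, 15) + (13, 15). λ = (15 - 15)/(13 - 6) ≡ 0/7 mod 19. 7⁻¹ ≡ 11 (mod 19), so λ ≡ 0.
  x = λ² - 6 - 13 = 0 - 19 ≡ 0; y = λ·(6 - 0) - 15 ≡ 4. → (0, 4)
8Q: (0, 4) + (13, 15). λ = (15 - 4)/(13 - 0) ≡ 11/13 mod 19. 13⁻¹ ≡ 3 (mod 19), so λ ≡ 14.
  x = λ² - 0 - 13 = 196 - 13 ≡ 12; y = λ·(0 - 12) - 4 ≡ 18. → (12, 18)

(12, 18)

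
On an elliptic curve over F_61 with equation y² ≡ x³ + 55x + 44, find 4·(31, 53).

(60, 54)

Write P = (31, 53).
Repeated addition: build up to 4P.
2P: tangent at (31, 53): λ = (3·31² + 55)/(2·53) ≡ 10/45. 45⁻¹ ≡ 19 (mod 61), so λ ≡ 10·19 ≡ 7.
  x = λ² - 31 - 31 = 49 - 62 ≡ 48; y = λ·(31 - 48) - 53 ≡ 11. → (48, 11)
3P: (48, 11) + (31, 53). λ = (53 - 11)/(31 - 48) ≡ 42/44 mod 61. 44⁻¹ ≡ 43 (mod 61), so λ ≡ 37.
  x = λ² - 48 - 31 = 1369 - 79 ≡ 9; y = λ·(48 - 9) - 11 ≡ 29. → (9, 29)
4P: (9, 29) + (31, 53). λ = (53 - 29)/(31 - 9) ≡ 24/22 mod 61. 22⁻¹ ≡ 25 (mod 61), so λ ≡ 51.
  x = λ² - 9 - 31 = 2601 - 40 ≡ 60; y = λ·(9 - 60) - 29 ≡ 54. → (60, 54)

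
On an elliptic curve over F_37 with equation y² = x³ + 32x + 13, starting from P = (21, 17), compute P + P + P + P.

(34, 36)

Double-and-add on 4 = (100)₂. Start with P = (21, 17) for the leading 1-bit.
double: tangent at (21, 17): λ = (3·21² + 32)/(2·17) ≡ 23/34. 34⁻¹ ≡ 12 (mod 37), so λ ≡ 23·12 ≡ 17.
  x = λ² - 21 - 21 = 289 - 42 ≡ 25; y = λ·(21 - 25) - 17 ≡ 26. → (25, 26)
double: tangent at (25, 26): λ = (3·25² + 32)/(2·26) ≡ 20/15. 15⁻¹ ≡ 5 (mod 37) since 15·5 = 75 ≡ 1, so λ ≡ 20·5 ≡ 26.
  x = λ² - 25 - 25 = 676 - 50 ≡ 34; y = λ·(25 - 34) - 26 ≡ 36. → (34, 36)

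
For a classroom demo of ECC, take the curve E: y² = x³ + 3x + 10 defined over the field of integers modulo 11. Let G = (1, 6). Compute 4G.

Repeated addition: build up to 4G.
2G: tangent at (1, 6): λ = (3·1² + 3)/(2·6) ≡ 6/1. 1⁻¹ ≡ 1 (mod 11) since 1·1 = 1 ≡ 1, so λ ≡ 6·1 ≡ 6.
  x = λ² - 1 - 1 = 36 - 2 ≡ 1; y = λ·(1 - 1) - 6 ≡ 5. → (1, 5)
3G: (1, 5) + (1, 6): same x and y₁ ≡ -y₂, so the sum is the point at infinity.
4G: the point at infinity + (1, 6) = (1, 6) (identity).

(1, 6)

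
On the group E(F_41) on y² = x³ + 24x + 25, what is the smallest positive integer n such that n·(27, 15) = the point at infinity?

2P: tangent at (27, 15): λ = (3·27² + 24)/(2·15) ≡ 38/30. 30⁻¹ ≡ 26 (mod 41) since 30·26 = 780 ≡ 1, so λ ≡ 38·26 ≡ 4.
  x = λ² - 27 - 27 = 16 - 54 ≡ 3; y = λ·(27 - 3) - 15 ≡ 40. → (3, 40)
3P: (3, 40) + (27, 15). λ = (15 - 40)/(27 - 3) ≡ 16/24 mod 41. 24⁻¹ ≡ 12 (mod 41) since 24·12 = 288 ≡ 1, so λ ≡ 28.
  x = λ² - 3 - 27 = 784 - 30 ≡ 16; y = λ·(3 - 16) - 40 ≡ 6. → (16, 6)
4P: (16, 6) + (27, 15). λ = (15 - 6)/(27 - 16) ≡ 9/11 mod 41. 11⁻¹ ≡ 15 (mod 41), so λ ≡ 12.
  x = λ² - 16 - 27 = 144 - 43 ≡ 19; y = λ·(16 - 19) - 6 ≡ 40. → (19, 40)
5P: (19, 40) + (27, 15). λ = (15 - 40)/(27 - 19) ≡ 16/8 mod 41. 8⁻¹ ≡ 36 (mod 41) since 8·36 = 288 ≡ 1, so λ ≡ 2.
  x = λ² - 19 - 27 = 4 - 46 ≡ 40; y = λ·(19 - 40) - 40 ≡ 0. → (40, 0)
6P: (40, 0) + (27, 15). λ = (15 - 0)/(27 - 40) ≡ 15/28 mod 41. 28⁻¹ ≡ 22 (mod 41), so λ ≡ 2.
  x = λ² - 40 - 27 = 4 - 67 ≡ 19; y = λ·(40 - 19) - 0 ≡ 1. → (19, 1)
7P: (19, 1) + (27, 15). λ = (15 - 1)/(27 - 19) ≡ 14/8 mod 41. 8⁻¹ ≡ 36 (mod 41), so λ ≡ 12.
  x = λ² - 19 - 27 = 144 - 46 ≡ 16; y = λ·(19 - 16) - 1 ≡ 35. → (16, 35)
8P: (16, 35) + (27, 15). λ = (15 - 35)/(27 - 16) ≡ 21/11 mod 41. 11⁻¹ ≡ 15 (mod 41) since 11·15 = 165 ≡ 1, so λ ≡ 28.
  x = λ² - 16 - 27 = 784 - 43 ≡ 3; y = λ·(16 - 3) - 35 ≡ 1. → (3, 1)
9P: (3, 1) + (27, 15). λ = (15 - 1)/(27 - 3) ≡ 14/24 mod 41. 24⁻¹ ≡ 12 (mod 41) since 24·12 = 288 ≡ 1, so λ ≡ 4.
  x = λ² - 3 - 27 = 16 - 30 ≡ 27; y = λ·(3 - 27) - 1 ≡ 26. → (27, 26)
10P: (27, 26) + (27, 15): same x and y₁ ≡ -y₂, so the sum is the point at infinity.
10P = the point at infinity, so the order is 10.

10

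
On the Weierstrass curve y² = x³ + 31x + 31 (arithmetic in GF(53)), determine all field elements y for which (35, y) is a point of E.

1, 52

x³ + 31x + 31 = 43991 ≡ 1 (mod 53).
Square roots of 1 mod 53: 1 and 52 (since 1² = 1 ≡ 1).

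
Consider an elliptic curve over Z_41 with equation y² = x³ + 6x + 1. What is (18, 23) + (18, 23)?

(13, 12)

tangent at (18, 23): λ = (3·18² + 6)/(2·23) ≡ 35/5. 5⁻¹ ≡ 33 (mod 41) since 5·33 = 165 ≡ 1, so λ ≡ 35·33 ≡ 7.
  x = λ² - 18 - 18 = 49 - 36 ≡ 13; y = λ·(18 - 13) - 23 ≡ 12. → (13, 12)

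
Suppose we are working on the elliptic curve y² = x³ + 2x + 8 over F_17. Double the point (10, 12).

(6, 10)

tangent at (10, 12): λ = (3·10² + 2)/(2·12) ≡ 13/7. 7⁻¹ ≡ 5 (mod 17) since 7·5 = 35 ≡ 1, so λ ≡ 13·5 ≡ 14.
  x = λ² - 10 - 10 = 196 - 20 ≡ 6; y = λ·(10 - 6) - 12 ≡ 10. → (6, 10)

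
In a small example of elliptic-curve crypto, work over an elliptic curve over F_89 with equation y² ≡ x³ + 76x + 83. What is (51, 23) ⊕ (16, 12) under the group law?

(12, 63)

(51, 23) + (16, 12). λ = (12 - 23)/(16 - 51) ≡ 78/54 mod 89. 54⁻¹ ≡ 61 (mod 89) since 54·61 = 3294 ≡ 1, so λ ≡ 41.
  x = λ² - 51 - 16 = 1681 - 67 ≡ 12; y = λ·(51 - 12) - 23 ≡ 63. → (12, 63)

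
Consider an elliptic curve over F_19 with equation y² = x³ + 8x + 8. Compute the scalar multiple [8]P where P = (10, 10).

(4, 16)

Repeated addition: build up to 8P.
2P: tangent at (10, 10): λ = (3·10² + 8)/(2·10) ≡ 4/1. 1⁻¹ ≡ 1 (mod 19), so λ ≡ 4·1 ≡ 4.
  x = λ² - 10 - 10 = 16 - 20 ≡ 15; y = λ·(10 - 15) - 10 ≡ 8. → (15, 8)
3P: (15, 8) + (10, 10). λ = (10 - 8)/(10 - 15) ≡ 2/14 mod 19. 14⁻¹ ≡ 15 (mod 19), so λ ≡ 11.
  x = λ² - 15 - 10 = 121 - 25 ≡ 1; y = λ·(15 - 1) - 8 ≡ 13. → (1, 13)
4P: (1, 13) + (10, 10). λ = (10 - 13)/(10 - 1) ≡ 16/9 mod 19. 9⁻¹ ≡ 17 (mod 19) since 9·17 = 153 ≡ 1, so λ ≡ 6.
  x = λ² - 1 - 10 = 36 - 11 ≡ 6; y = λ·(1 - 6) - 13 ≡ 14. → (6, 14)
5P: (6, 14) + (10, 10). λ = (10 - 14)/(10 - 6) ≡ 15/4 mod 19. 4⁻¹ ≡ 5 (mod 19), so λ ≡ 18.
  x = λ² - 6 - 10 = 324 - 16 ≡ 4; y = λ·(6 - 4) - 14 ≡ 3. → (4, 3)
6P: (4, 3) + (10, 10). λ = (10 - 3)/(10 - 4) ≡ 7/6 mod 19. 6⁻¹ ≡ 16 (mod 19), so λ ≡ 17.
  x = λ² - 4 - 10 = 289 - 14 ≡ 9; y = λ·(4 - 9) - 3 ≡ 7. → (9, 7)
7P: (9, 7) + (10, 10). λ = (10 - 7)/(10 - 9) ≡ 3/1 mod 19. 1⁻¹ ≡ 1 (mod 19), so λ ≡ 3.
  x = λ² - 9 - 10 = 9 - 19 ≡ 9; y = λ·(9 - 9) - 7 ≡ 12. → (9, 12)
8P: (9, 12) + (10, 10). λ = (10 - 12)/(10 - 9) ≡ 17/1 mod 19. 1⁻¹ ≡ 1 (mod 19), so λ ≡ 17.
  x = λ² - 9 - 10 = 289 - 19 ≡ 4; y = λ·(9 - 4) - 12 ≡ 16. → (4, 16)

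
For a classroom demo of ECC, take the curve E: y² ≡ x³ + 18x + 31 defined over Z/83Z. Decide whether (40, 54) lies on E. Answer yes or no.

yes

y² = 54² ≡ 11; x³ + 18x + 31 = 64751 ≡ 11 (mod 83). 11 = 11.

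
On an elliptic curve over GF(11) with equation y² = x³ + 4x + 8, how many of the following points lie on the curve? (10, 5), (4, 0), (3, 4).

(10, 5): 5² ≡ 3, rhs ≡ 3 → on.
(4, 0): 0² ≡ 0, rhs ≡ 0 → on.
(3, 4): 4² ≡ 5, rhs ≡ 3 → off.

2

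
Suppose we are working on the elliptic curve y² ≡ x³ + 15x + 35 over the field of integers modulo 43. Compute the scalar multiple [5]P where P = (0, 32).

(20, 6)

Double-and-add on 5 = (101)₂. Start with P = (0, 32) for the leading 1-bit.
double: tangent at (0, 32): λ = (3·0² + 15)/(2·32) ≡ 15/21. 21⁻¹ ≡ 41 (mod 43) since 21·41 = 861 ≡ 1, so λ ≡ 15·41 ≡ 13.
  x = λ² - 0 - 0 = 169 - 0 ≡ 40; y = λ·(0 - 40) - 32 ≡ 7. → (40, 7)
double: tangent at (40, 7): λ = (3·40² + 15)/(2·7) ≡ 42/14. 14⁻¹ ≡ 40 (mod 43) since 14·40 = 560 ≡ 1, so λ ≡ 42·40 ≡ 3.
  x = λ² - 40 - 40 = 9 - 80 ≡ 15; y = λ·(40 - 15) - 7 ≡ 25. → (15, 25)
add P: (15, 25) + (0, 32). λ = (32 - 25)/(0 - 15) ≡ 7/28 mod 43. 28⁻¹ ≡ 20 (mod 43) since 28·20 = 560 ≡ 1, so λ ≡ 11.
  x = λ² - 15 - 0 = 121 - 15 ≡ 20; y = λ·(15 - 20) - 25 ≡ 6. → (20, 6)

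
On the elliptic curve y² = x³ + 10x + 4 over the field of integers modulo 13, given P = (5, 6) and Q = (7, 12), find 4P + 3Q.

First 4P:
Double-and-add on 4 = (100)₂. Start with P = (5, 6) for the leading 1-bit.
double: tangent at (5, 6): λ = (3·5² + 10)/(2·6) ≡ 7/12. 12⁻¹ ≡ 12 (mod 13) since 12·12 = 144 ≡ 1, so λ ≡ 7·12 ≡ 6.
  x = λ² - 5 - 5 = 36 - 10 ≡ 0; y = λ·(5 - 0) - 6 ≡ 11. → (0, 11)
double: tangent at (0, 11): λ = (3·0² + 10)/(2·11) ≡ 10/9. 9⁻¹ ≡ 3 (mod 13), so λ ≡ 10·3 ≡ 4.
  x = λ² - 0 - 0 = 16 - 0 ≡ 3; y = λ·(0 - 3) - 11 ≡ 3. → (3, 3)
4P = (3, 3).
Next 3Q:
Repeated addition: build up to 3Q.
2Q: tangent at (7, 12): λ = (3·7² + 10)/(2·12) ≡ 1/11. 11⁻¹ ≡ 6 (mod 13) since 11·6 = 66 ≡ 1, so λ ≡ 1·6 ≡ 6.
  x = λ² - 7 - 7 = 36 - 14 ≡ 9; y = λ·(7 - 9) - 12 ≡ 2. → (9, 2)
3Q: (9, 2) + (7, 12). λ = (12 - 2)/(7 - 9) ≡ 10/11 mod 13. 11⁻¹ ≡ 6 (mod 13), so λ ≡ 8.
  x = λ² - 9 - 7 = 64 - 16 ≡ 9; y = λ·(9 - 9) - 2 ≡ 11. → (9, 11)
3Q = (9, 11).
Finally 4P + 3Q:
(3, 3) + (9, 11). λ = (11 - 3)/(9 - 3) ≡ 8/6 mod 13. 6⁻¹ ≡ 11 (mod 13) since 6·11 = 66 ≡ 1, so λ ≡ 10.
  x = λ² - 3 - 9 = 100 - 12 ≡ 10; y = λ·(3 - 10) - 3 ≡ 5. → (10, 5)

(10, 5)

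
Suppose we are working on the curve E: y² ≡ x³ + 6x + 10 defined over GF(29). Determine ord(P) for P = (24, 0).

2P: (24, 0) + (24, 0): same x and y₁ ≡ -y₂, so the sum is O.
2P = O, so the order is 2.

2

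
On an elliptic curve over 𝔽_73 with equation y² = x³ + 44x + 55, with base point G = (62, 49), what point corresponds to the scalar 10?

Repeated addition: build up to 10G.
2G: tangent at (62, 49): λ = (3·62² + 44)/(2·49) ≡ 42/25. 25⁻¹ ≡ 38 (mod 73), so λ ≡ 42·38 ≡ 63.
  x = λ² - 62 - 62 = 3969 - 124 ≡ 49; y = λ·(62 - 49) - 49 ≡ 40. → (49, 40)
3G: (49, 40) + (62, 49). λ = (49 - 40)/(62 - 49) ≡ 9/13 mod 73. 13⁻¹ ≡ 45 (mod 73), so λ ≡ 40.
  x = λ² - 49 - 62 = 1600 - 111 ≡ 29; y = λ·(49 - 29) - 40 ≡ 30. → (29, 30)
4G: (29, 30) + (62, 49). λ = (49 - 30)/(62 - 29) ≡ 19/33 mod 73. 33⁻¹ ≡ 31 (mod 73), so λ ≡ 5.
  x = λ² - 29 - 62 = 25 - 91 ≡ 7; y = λ·(29 - 7) - 30 ≡ 7. → (7, 7)
5G: (7, 7) + (62, 49). λ = (49 - 7)/(62 - 7) ≡ 42/55 mod 73. 55⁻¹ ≡ 4 (mod 73), so λ ≡ 22.
  x = λ² - 7 - 62 = 484 - 69 ≡ 50; y = λ·(7 - 50) - 7 ≡ 69. → (50, 69)
6G: (50, 69) + (62, 49). λ = (49 - 69)/(62 - 50) ≡ 53/12 mod 73. 12⁻¹ ≡ 67 (mod 73) since 12·67 = 804 ≡ 1, so λ ≡ 47.
  x = λ² - 50 - 62 = 2209 - 112 ≡ 53; y = λ·(50 - 53) - 69 ≡ 9. → (53, 9)
7G: (53, 9) + (62, 49). λ = (49 - 9)/(62 - 53) ≡ 40/9 mod 73. 9⁻¹ ≡ 65 (mod 73), so λ ≡ 45.
  x = λ² - 53 - 62 = 2025 - 115 ≡ 12; y = λ·(53 - 12) - 9 ≡ 11. → (12, 11)
8G: (12, 11) + (62, 49). λ = (49 - 11)/(62 - 12) ≡ 38/50 mod 73. 50⁻¹ ≡ 19 (mod 73) since 50·19 = 950 ≡ 1, so λ ≡ 65.
  x = λ² - 12 - 62 = 4225 - 74 ≡ 63; y = λ·(12 - 63) - 11 ≡ 32. → (63, 32)
9G: (63, 32) + (62, 49). λ = (49 - 32)/(62 - 63) ≡ 17/72 mod 73. 72⁻¹ ≡ 72 (mod 73) since 72·72 = 5184 ≡ 1, so λ ≡ 56.
  x = λ² - 63 - 62 = 3136 - 125 ≡ 18; y = λ·(63 - 18) - 32 ≡ 6. → (18, 6)
10G: (18, 6) + (62, 49). λ = (49 - 6)/(62 - 18) ≡ 43/44 mod 73. 44⁻¹ ≡ 5 (mod 73), so λ ≡ 69.
  x = λ² - 18 - 62 = 4761 - 80 ≡ 9; y = λ·(18 - 9) - 6 ≡ 31. → (9, 31)

(9, 31)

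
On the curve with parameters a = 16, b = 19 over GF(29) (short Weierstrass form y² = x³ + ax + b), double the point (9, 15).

(15, 26)

tangent at (9, 15): λ = (3·9² + 16)/(2·15) ≡ 27/1. 1⁻¹ ≡ 1 (mod 29), so λ ≡ 27·1 ≡ 27.
  x = λ² - 9 - 9 = 729 - 18 ≡ 15; y = λ·(9 - 15) - 15 ≡ 26. → (15, 26)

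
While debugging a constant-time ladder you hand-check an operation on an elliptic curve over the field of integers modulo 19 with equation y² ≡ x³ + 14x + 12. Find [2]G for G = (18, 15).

(8, 16)

tangent at (18, 15): λ = (3·18² + 14)/(2·15) ≡ 17/11. 11⁻¹ ≡ 7 (mod 19), so λ ≡ 17·7 ≡ 5.
  x = λ² - 18 - 18 = 25 - 36 ≡ 8; y = λ·(18 - 8) - 15 ≡ 16. → (8, 16)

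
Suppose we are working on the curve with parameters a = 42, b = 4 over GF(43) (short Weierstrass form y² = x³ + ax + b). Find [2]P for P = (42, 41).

(13, 9)

tangent at (42, 41): λ = (3·42² + 42)/(2·41) ≡ 2/39. 39⁻¹ ≡ 32 (mod 43) since 39·32 = 1248 ≡ 1, so λ ≡ 2·32 ≡ 21.
  x = λ² - 42 - 42 = 441 - 84 ≡ 13; y = λ·(42 - 13) - 41 ≡ 9. → (13, 9)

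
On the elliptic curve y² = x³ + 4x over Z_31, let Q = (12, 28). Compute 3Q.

Repeated addition: build up to 3Q.
2Q: tangent at (12, 28): λ = (3·12² + 4)/(2·28) ≡ 2/25. 25⁻¹ ≡ 5 (mod 31), so λ ≡ 2·5 ≡ 10.
  x = λ² - 12 - 12 = 100 - 24 ≡ 14; y = λ·(12 - 14) - 28 ≡ 14. → (14, 14)
3Q: (14, 14) + (12, 28). λ = (28 - 14)/(12 - 14) ≡ 14/29 mod 31. 29⁻¹ ≡ 15 (mod 31), so λ ≡ 24.
  x = λ² - 14 - 12 = 576 - 26 ≡ 23; y = λ·(14 - 23) - 14 ≡ 18. → (23, 18)

(23, 18)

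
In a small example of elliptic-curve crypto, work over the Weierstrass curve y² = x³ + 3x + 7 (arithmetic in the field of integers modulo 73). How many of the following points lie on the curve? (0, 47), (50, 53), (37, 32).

(0, 47): 47² ≡ 19, rhs ≡ 7 → off.
(50, 53): 53² ≡ 35, rhs ≡ 35 → on.
(37, 32): 32² ≡ 2, rhs ≡ 36 → off.

1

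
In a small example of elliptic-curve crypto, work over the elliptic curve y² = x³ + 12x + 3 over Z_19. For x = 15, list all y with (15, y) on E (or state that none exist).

x³ + 12x + 3 = 3558 ≡ 5 (mod 19).
Square roots of 5 mod 19: 9 and 10 (since 9² = 81 ≡ 5).

9, 10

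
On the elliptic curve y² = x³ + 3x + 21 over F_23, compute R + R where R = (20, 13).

(14, 1)

tangent at (20, 13): λ = (3·20² + 3)/(2·13) ≡ 7/3. 3⁻¹ ≡ 8 (mod 23), so λ ≡ 7·8 ≡ 10.
  x = λ² - 20 - 20 = 100 - 40 ≡ 14; y = λ·(20 - 14) - 13 ≡ 1. → (14, 1)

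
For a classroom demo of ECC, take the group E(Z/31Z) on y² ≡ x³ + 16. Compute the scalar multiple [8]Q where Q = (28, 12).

Repeated addition: build up to 8Q.
2Q: tangent at (28, 12): λ = (3·28² + 0)/(2·12) ≡ 27/24. 24⁻¹ ≡ 22 (mod 31), so λ ≡ 27·22 ≡ 5.
  x = λ² - 28 - 28 = 25 - 56 ≡ 0; y = λ·(28 - 0) - 12 ≡ 4. → (0, 4)
3Q: (0, 4) + (28, 12). λ = (12 - 4)/(28 - 0) ≡ 8/28 mod 31. 28⁻¹ ≡ 10 (mod 31), so λ ≡ 18.
  x = λ² - 0 - 28 = 324 - 28 ≡ 17; y = λ·(0 - 17) - 4 ≡ 0. → (17, 0)
4Q: (17, 0) + (28, 12). λ = (12 - 0)/(28 - 17) ≡ 12/11 mod 31. 11⁻¹ ≡ 17 (mod 31), so λ ≡ 18.
  x = λ² - 17 - 28 = 324 - 45 ≡ 0; y = λ·(17 - 0) - 0 ≡ 27. → (0, 27)
5Q: (0, 27) + (28, 12). λ = (12 - 27)/(28 - 0) ≡ 16/28 mod 31. 28⁻¹ ≡ 10 (mod 31), so λ ≡ 5.
  x = λ² - 0 - 28 = 25 - 28 ≡ 28; y = λ·(0 - 28) - 27 ≡ 19. → (28, 19)
6Q: (28, 19) + (28, 12): same x and y₁ ≡ -y₂, so the sum is O.
7Q: O + (28, 12) = (28, 12) (identity).
8Q: tangent at (28, 12): λ = (3·28² + 0)/(2·12) ≡ 27/24. 24⁻¹ ≡ 22 (mod 31), so λ ≡ 27·22 ≡ 5.
  x = λ² - 28 - 28 = 25 - 56 ≡ 0; y = λ·(28 - 0) - 12 ≡ 4. → (0, 4)

(0, 4)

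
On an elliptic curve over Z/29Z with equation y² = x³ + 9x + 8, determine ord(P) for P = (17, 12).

9

2P: tangent at (17, 12): λ = (3·17² + 9)/(2·12) ≡ 6/24. 24⁻¹ ≡ 23 (mod 29) since 24·23 = 552 ≡ 1, so λ ≡ 6·23 ≡ 22.
  x = λ² - 17 - 17 = 484 - 34 ≡ 15; y = λ·(17 - 15) - 12 ≡ 3. → (15, 3)
3P: (15, 3) + (17, 12). λ = (12 - 3)/(17 - 15) ≡ 9/2 mod 29. 2⁻¹ ≡ 15 (mod 29) since 2·15 = 30 ≡ 1, so λ ≡ 19.
  x = λ² - 15 - 17 = 361 - 32 ≡ 10; y = λ·(15 - 10) - 3 ≡ 5. → (10, 5)
4P: (10, 5) + (17, 12). λ = (12 - 5)/(17 - 10) ≡ 7/7 mod 29. 7⁻¹ ≡ 25 (mod 29), so λ ≡ 1.
  x = λ² - 10 - 17 = 1 - 27 ≡ 3; y = λ·(10 - 3) - 5 ≡ 2. → (3, 2)
5P: (3, 2) + (17, 12). λ = (12 - 2)/(17 - 3) ≡ 10/14 mod 29. 14⁻¹ ≡ 27 (mod 29), so λ ≡ 9.
  x = λ² - 3 - 17 = 81 - 20 ≡ 3; y = λ·(3 - 3) - 2 ≡ 27. → (3, 27)
6P: (3, 27) + (17, 12). λ = (12 - 27)/(17 - 3) ≡ 14/14 mod 29. 14⁻¹ ≡ 27 (mod 29) since 14·27 = 378 ≡ 1, so λ ≡ 1.
  x = λ² - 3 - 17 = 1 - 20 ≡ 10; y = λ·(3 - 10) - 27 ≡ 24. → (10, 24)
7P: (10, 24) + (17, 12). λ = (12 - 24)/(17 - 10) ≡ 17/7 mod 29. 7⁻¹ ≡ 25 (mod 29), so λ ≡ 19.
  x = λ² - 10 - 17 = 361 - 27 ≡ 15; y = λ·(10 - 15) - 24 ≡ 26. → (15, 26)
8P: (15, 26) + (17, 12). λ = (12 - 26)/(17 - 15) ≡ 15/2 mod 29. 2⁻¹ ≡ 15 (mod 29) since 2·15 = 30 ≡ 1, so λ ≡ 22.
  x = λ² - 15 - 17 = 484 - 32 ≡ 17; y = λ·(15 - 17) - 26 ≡ 17. → (17, 17)
9P: (17, 17) + (17, 12): same x and y₁ ≡ -y₂, so the sum is the point at infinity.
9P = the point at infinity, so the order is 9.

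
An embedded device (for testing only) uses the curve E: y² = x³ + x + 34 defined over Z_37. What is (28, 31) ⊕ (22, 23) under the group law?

(28, 31) + (22, 23). λ = (23 - 31)/(22 - 28) ≡ 29/31 mod 37. 31⁻¹ ≡ 6 (mod 37), so λ ≡ 26.
  x = λ² - 28 - 22 = 676 - 50 ≡ 34; y = λ·(28 - 34) - 31 ≡ 35. → (34, 35)

(34, 35)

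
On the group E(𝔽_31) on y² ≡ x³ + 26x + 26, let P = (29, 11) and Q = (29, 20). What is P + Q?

O

The two points share x = 29 and their y-coordinates satisfy 11 + 20 ≡ 0 (mod 31), so they are inverses. Their sum is ∞.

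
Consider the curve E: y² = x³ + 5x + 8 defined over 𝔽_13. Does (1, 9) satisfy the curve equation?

no

y² = 9² ≡ 3; x³ + 5x + 8 = 14 ≡ 1 (mod 13). 3 ≠ 1.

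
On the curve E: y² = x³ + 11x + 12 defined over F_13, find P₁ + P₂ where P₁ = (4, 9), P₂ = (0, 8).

(5, 7)

(4, 9) + (0, 8). λ = (8 - 9)/(0 - 4) ≡ 12/9 mod 13. 9⁻¹ ≡ 3 (mod 13) since 9·3 = 27 ≡ 1, so λ ≡ 10.
  x = λ² - 4 - 0 = 100 - 4 ≡ 5; y = λ·(4 - 5) - 9 ≡ 7. → (5, 7)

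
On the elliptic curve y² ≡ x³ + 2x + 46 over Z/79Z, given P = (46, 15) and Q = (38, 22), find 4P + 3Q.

First 4P:
Repeated addition: build up to 4P.
2P: tangent at (46, 15): λ = (3·46² + 2)/(2·15) ≡ 30/30. 30⁻¹ ≡ 29 (mod 79), so λ ≡ 30·29 ≡ 1.
  x = λ² - 46 - 46 = 1 - 92 ≡ 67; y = λ·(46 - 67) - 15 ≡ 43. → (67, 43)
3P: (67, 43) + (46, 15). λ = (15 - 43)/(46 - 67) ≡ 51/58 mod 79. 58⁻¹ ≡ 15 (mod 79) since 58·15 = 870 ≡ 1, so λ ≡ 54.
  x = λ² - 67 - 46 = 2916 - 113 ≡ 38; y = λ·(67 - 38) - 43 ≡ 22. → (38, 22)
4P: (38, 22) + (46, 15). λ = (15 - 22)/(46 - 38) ≡ 72/8 mod 79. 8⁻¹ ≡ 10 (mod 79), so λ ≡ 9.
  x = λ² - 38 - 46 = 81 - 84 ≡ 76; y = λ·(38 - 76) - 22 ≡ 31. → (76, 31)
4P = (76, 31).
Next 3Q:
Repeated addition: build up to 3Q.
2Q: tangent at (38, 22): λ = (3·38² + 2)/(2·22) ≡ 68/44. 44⁻¹ ≡ 9 (mod 79) since 44·9 = 396 ≡ 1, so λ ≡ 68·9 ≡ 59.
  x = λ² - 38 - 38 = 3481 - 76 ≡ 8; y = λ·(38 - 8) - 22 ≡ 10. → (8, 10)
3Q: (8, 10) + (38, 22). λ = (22 - 10)/(38 - 8) ≡ 12/30 mod 79. 30⁻¹ ≡ 29 (mod 79), so λ ≡ 32.
  x = λ² - 8 - 38 = 1024 - 46 ≡ 30; y = λ·(8 - 30) - 10 ≡ 76. → (30, 76)
3Q = (30, 76).
Finally 4P + 3Q:
(76, 31) + (30, 76). λ = (76 - 31)/(30 - 76) ≡ 45/33 mod 79. 33⁻¹ ≡ 12 (mod 79) since 33·12 = 396 ≡ 1, so λ ≡ 66.
  x = λ² - 76 - 30 = 4356 - 106 ≡ 63; y = λ·(76 - 63) - 31 ≡ 37. → (63, 37)

(63, 37)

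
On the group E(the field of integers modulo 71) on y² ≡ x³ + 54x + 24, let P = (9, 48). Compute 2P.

(46, 35)

tangent at (9, 48): λ = (3·9² + 54)/(2·48) ≡ 13/25. 25⁻¹ ≡ 54 (mod 71), so λ ≡ 13·54 ≡ 63.
  x = λ² - 9 - 9 = 3969 - 18 ≡ 46; y = λ·(9 - 46) - 48 ≡ 35. → (46, 35)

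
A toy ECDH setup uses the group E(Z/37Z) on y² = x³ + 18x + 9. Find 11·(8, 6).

(1, 18)

Write G = (8, 6).
Double-and-add on 11 = (1011)₂. Start with G = (8, 6) for the leading 1-bit.
double: tangent at (8, 6): λ = (3·8² + 18)/(2·6) ≡ 25/12. 12⁻¹ ≡ 34 (mod 37) since 12·34 = 408 ≡ 1, so λ ≡ 25·34 ≡ 36.
  x = λ² - 8 - 8 = 1296 - 16 ≡ 22; y = λ·(8 - 22) - 6 ≡ 8. → (22, 8)
double: tangent at (22, 8): λ = (3·22² + 18)/(2·8) ≡ 27/16. 16⁻¹ ≡ 7 (mod 37), so λ ≡ 27·7 ≡ 4.
  x = λ² - 22 - 22 = 16 - 44 ≡ 9; y = λ·(22 - 9) - 8 ≡ 7. → (9, 7)
add G: (9, 7) + (8, 6). λ = (6 - 7)/(8 - 9) ≡ 36/36 mod 37. 36⁻¹ ≡ 36 (mod 37) since 36·36 = 1296 ≡ 1, so λ ≡ 1.
  x = λ² - 9 - 8 = 1 - 17 ≡ 21; y = λ·(9 - 21) - 7 ≡ 18. → (21, 18)
double: tangent at (21, 18): λ = (3·21² + 18)/(2·18) ≡ 9/36. 36⁻¹ ≡ 36 (mod 37) since 36·36 = 1296 ≡ 1, so λ ≡ 9·36 ≡ 28.
  x = λ² - 21 - 21 = 784 - 42 ≡ 2; y = λ·(21 - 2) - 18 ≡ 33. → (2, 33)
add G: (2, 33) + (8, 6). λ = (6 - 33)/(8 - 2) ≡ 10/6 mod 37. 6⁻¹ ≡ 31 (mod 37) since 6·31 = 186 ≡ 1, so λ ≡ 14.
  x = λ² - 2 - 8 = 196 - 10 ≡ 1; y = λ·(2 - 1) - 33 ≡ 18. → (1, 18)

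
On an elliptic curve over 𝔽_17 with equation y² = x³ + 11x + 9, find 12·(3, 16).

Write Q = (3, 16).
Repeated addition: build up to 12Q.
2Q: tangent at (3, 16): λ = (3·3² + 11)/(2·16) ≡ 4/15. 15⁻¹ ≡ 8 (mod 17), so λ ≡ 4·8 ≡ 15.
  x = λ² - 3 - 3 = 225 - 6 ≡ 15; y = λ·(3 - 15) - 16 ≡ 8. → (15, 8)
3Q: (15, 8) + (3, 16). λ = (16 - 8)/(3 - 15) ≡ 8/5 mod 17. 5⁻¹ ≡ 7 (mod 17), so λ ≡ 5.
  x = λ² - 15 - 3 = 25 - 18 ≡ 7; y = λ·(15 - 7) - 8 ≡ 15. → (7, 15)
4Q: (7, 15) + (3, 16). λ = (16 - 15)/(3 - 7) ≡ 1/13 mod 17. 13⁻¹ ≡ 4 (mod 17) since 13·4 = 52 ≡ 1, so λ ≡ 4.
  x = λ² - 7 - 3 = 16 - 10 ≡ 6; y = λ·(7 - 6) - 15 ≡ 6. → (6, 6)
5Q: (6, 6) + (3, 16). λ = (16 - 6)/(3 - 6) ≡ 10/14 mod 17. 14⁻¹ ≡ 11 (mod 17) since 14·11 = 154 ≡ 1, so λ ≡ 8.
  x = λ² - 6 - 3 = 64 - 9 ≡ 4; y = λ·(6 - 4) - 6 ≡ 10. → (4, 10)
6Q: (4, 10) + (3, 16). λ = (16 - 10)/(3 - 4) ≡ 6/16 mod 17. 16⁻¹ ≡ 16 (mod 17), so λ ≡ 11.
  x = λ² - 4 - 3 = 121 - 7 ≡ 12; y = λ·(4 - 12) - 10 ≡ 4. → (12, 4)
7Q: (12, 4) + (3, 16). λ = (16 - 4)/(3 - 12) ≡ 12/8 mod 17. 8⁻¹ ≡ 15 (mod 17), so λ ≡ 10.
  x = λ² - 12 - 3 = 100 - 15 ≡ 0; y = λ·(12 - 0) - 4 ≡ 14. → (0, 14)
8Q: (0, 14) + (3, 16). λ = (16 - 14)/(3 - 0) ≡ 2/3 mod 17. 3⁻¹ ≡ 6 (mod 17), so λ ≡ 12.
  x = λ² - 0 - 3 = 144 - 3 ≡ 5; y = λ·(0 - 5) - 14 ≡ 11. → (5, 11)
9Q: (5, 11) + (3, 16). λ = (16 - 11)/(3 - 5) ≡ 5/15 mod 17. 15⁻¹ ≡ 8 (mod 17), so λ ≡ 6.
  x = λ² - 5 - 3 = 36 - 8 ≡ 11; y = λ·(5 - 11) - 11 ≡ 4. → (11, 4)
10Q: (11, 4) + (3, 16). λ = (16 - 4)/(3 - 11) ≡ 12/9 mod 17. 9⁻¹ ≡ 2 (mod 17), so λ ≡ 7.
  x = λ² - 11 - 3 = 49 - 14 ≡ 1; y = λ·(11 - 1) - 4 ≡ 15. → (1, 15)
11Q: (1, 15) + (3, 16). λ = (16 - 15)/(3 - 1) ≡ 1/2 mod 17. 2⁻¹ ≡ 9 (mod 17), so λ ≡ 9.
  x = λ² - 1 - 3 = 81 - 4 ≡ 9; y = λ·(1 - 9) - 15 ≡ 15. → (9, 15)
12Q: (9, 15) + (3, 16). λ = (16 - 15)/(3 - 9) ≡ 1/11 mod 17. 11⁻¹ ≡ 14 (mod 17) since 11·14 = 154 ≡ 1, so λ ≡ 14.
  x = λ² - 9 - 3 = 196 - 12 ≡ 14; y = λ·(9 - 14) - 15 ≡ 0. → (14, 0)

(14, 0)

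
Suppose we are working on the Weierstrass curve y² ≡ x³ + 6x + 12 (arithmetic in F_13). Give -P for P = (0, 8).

-(0, 8) = (0, -8 mod 13) = (0, 5).

(0, 5)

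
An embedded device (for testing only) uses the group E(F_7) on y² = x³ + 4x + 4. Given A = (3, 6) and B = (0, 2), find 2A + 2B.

(1, 3)

First 2A:
Repeated addition: build up to 2A.
2A: tangent at (3, 6): λ = (3·3² + 4)/(2·6) ≡ 3/5. 5⁻¹ ≡ 3 (mod 7) since 5·3 = 15 ≡ 1, so λ ≡ 3·3 ≡ 2.
  x = λ² - 3 - 3 = 4 - 6 ≡ 5; y = λ·(3 - 5) - 6 ≡ 4. → (5, 4)
2A = (5, 4).
Next 2B:
Repeated addition: build up to 2B.
2B: tangent at (0, 2): λ = (3·0² + 4)/(2·2) ≡ 4/4. 4⁻¹ ≡ 2 (mod 7) since 4·2 = 8 ≡ 1, so λ ≡ 4·2 ≡ 1.
  x = λ² - 0 - 0 = 1 - 0 ≡ 1; y = λ·(0 - 1) - 2 ≡ 4. → (1, 4)
2B = (1, 4).
Finally 2A + 2B:
(5, 4) + (1, 4). λ = (4 - 4)/(1 - 5) ≡ 0/3 mod 7. 3⁻¹ ≡ 5 (mod 7), so λ ≡ 0.
  x = λ² - 5 - 1 = 0 - 6 ≡ 1; y = λ·(5 - 1) - 4 ≡ 3. → (1, 3)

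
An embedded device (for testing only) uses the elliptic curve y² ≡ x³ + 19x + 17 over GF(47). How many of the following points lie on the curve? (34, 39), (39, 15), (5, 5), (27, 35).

(34, 39): 39² ≡ 17, rhs ≡ 17 → on.
(39, 15): 15² ≡ 37, rhs ≡ 11 → off.
(5, 5): 5² ≡ 25, rhs ≡ 2 → off.
(27, 35): 35² ≡ 3, rhs ≡ 3 → on.

2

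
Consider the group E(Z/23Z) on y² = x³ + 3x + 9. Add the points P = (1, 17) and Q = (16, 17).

(6, 6)

(1, 17) + (16, 17). λ = (17 - 17)/(16 - 1) ≡ 0/15 mod 23. 15⁻¹ ≡ 20 (mod 23), so λ ≡ 0.
  x = λ² - 1 - 16 = 0 - 17 ≡ 6; y = λ·(1 - 6) - 17 ≡ 6. → (6, 6)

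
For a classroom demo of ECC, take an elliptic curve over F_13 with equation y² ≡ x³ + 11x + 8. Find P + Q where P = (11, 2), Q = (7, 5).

(11, 2) + (7, 5). λ = (5 - 2)/(7 - 11) ≡ 3/9 mod 13. 9⁻¹ ≡ 3 (mod 13) since 9·3 = 27 ≡ 1, so λ ≡ 9.
  x = λ² - 11 - 7 = 81 - 18 ≡ 11; y = λ·(11 - 11) - 2 ≡ 11. → (11, 11)

(11, 11)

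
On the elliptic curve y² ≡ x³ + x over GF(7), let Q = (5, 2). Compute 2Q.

tangent at (5, 2): λ = (3·5² + 1)/(2·2) ≡ 6/4. 4⁻¹ ≡ 2 (mod 7) since 4·2 = 8 ≡ 1, so λ ≡ 6·2 ≡ 5.
  x = λ² - 5 - 5 = 25 - 10 ≡ 1; y = λ·(5 - 1) - 2 ≡ 4. → (1, 4)

(1, 4)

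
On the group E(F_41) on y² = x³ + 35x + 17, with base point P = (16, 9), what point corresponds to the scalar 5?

Double-and-add on 5 = (101)₂. Start with P = (16, 9) for the leading 1-bit.
double: tangent at (16, 9): λ = (3·16² + 35)/(2·9) ≡ 24/18. 18⁻¹ ≡ 16 (mod 41), so λ ≡ 24·16 ≡ 15.
  x = λ² - 16 - 16 = 225 - 32 ≡ 29; y = λ·(16 - 29) - 9 ≡ 1. → (29, 1)
double: tangent at (29, 1): λ = (3·29² + 35)/(2·1) ≡ 16/2. 2⁻¹ ≡ 21 (mod 41), so λ ≡ 16·21 ≡ 8.
  x = λ² - 29 - 29 = 64 - 58 ≡ 6; y = λ·(29 - 6) - 1 ≡ 19. → (6, 19)
add P: (6, 19) + (16, 9). λ = (9 - 19)/(16 - 6) ≡ 31/10 mod 41. 10⁻¹ ≡ 37 (mod 41), so λ ≡ 40.
  x = λ² - 6 - 16 = 1600 - 22 ≡ 20; y = λ·(6 - 20) - 19 ≡ 36. → (20, 36)

(20, 36)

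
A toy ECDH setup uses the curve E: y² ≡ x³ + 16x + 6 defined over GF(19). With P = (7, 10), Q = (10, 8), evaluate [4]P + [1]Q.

First 4P:
Double-and-add on 4 = (100)₂. Start with P = (7, 10) for the leading 1-bit.
double: tangent at (7, 10): λ = (3·7² + 16)/(2·10) ≡ 11/1. 1⁻¹ ≡ 1 (mod 19), so λ ≡ 11·1 ≡ 11.
  x = λ² - 7 - 7 = 121 - 14 ≡ 12; y = λ·(7 - 12) - 10 ≡ 11. → (12, 11)
double: tangent at (12, 11): λ = (3·12² + 16)/(2·11) ≡ 11/3. 3⁻¹ ≡ 13 (mod 19) since 3·13 = 39 ≡ 1, so λ ≡ 11·13 ≡ 10.
  x = λ² - 12 - 12 = 100 - 24 ≡ 0; y = λ·(12 - 0) - 11 ≡ 14. → (0, 14)
4P = (0, 14).
Finally 4P + Q:
(0, 14) + (10, 8). λ = (8 - 14)/(10 - 0) ≡ 13/10 mod 19. 10⁻¹ ≡ 2 (mod 19), so λ ≡ 7.
  x = λ² - 0 - 10 = 49 - 10 ≡ 1; y = λ·(0 - 1) - 14 ≡ 17. → (1, 17)

(1, 17)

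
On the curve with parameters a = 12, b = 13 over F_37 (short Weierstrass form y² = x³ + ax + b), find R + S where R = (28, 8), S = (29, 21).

(1, 10)

(28, 8) + (29, 21). λ = (21 - 8)/(29 - 28) ≡ 13/1 mod 37. 1⁻¹ ≡ 1 (mod 37), so λ ≡ 13.
  x = λ² - 28 - 29 = 169 - 57 ≡ 1; y = λ·(28 - 1) - 8 ≡ 10. → (1, 10)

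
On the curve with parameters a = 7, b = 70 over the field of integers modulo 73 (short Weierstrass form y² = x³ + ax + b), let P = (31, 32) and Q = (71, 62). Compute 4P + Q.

First 4P:
Double-and-add on 4 = (100)₂. Start with P = (31, 32) for the leading 1-bit.
double: tangent at (31, 32): λ = (3·31² + 7)/(2·32) ≡ 43/64. 64⁻¹ ≡ 8 (mod 73) since 64·8 = 512 ≡ 1, so λ ≡ 43·8 ≡ 52.
  x = λ² - 31 - 31 = 2704 - 62 ≡ 14; y = λ·(31 - 14) - 32 ≡ 49. → (14, 49)
double: tangent at (14, 49): λ = (3·14² + 7)/(2·49) ≡ 11/25. 25⁻¹ ≡ 38 (mod 73), so λ ≡ 11·38 ≡ 53.
  x = λ² - 14 - 14 = 2809 - 28 ≡ 7; y = λ·(14 - 7) - 49 ≡ 30. → (7, 30)
4P = (7, 30).
Finally 4P + Q:
(7, 30) + (71, 62). λ = (62 - 30)/(71 - 7) ≡ 32/64 mod 73. 64⁻¹ ≡ 8 (mod 73) since 64·8 = 512 ≡ 1, so λ ≡ 37.
  x = λ² - 7 - 71 = 1369 - 78 ≡ 50; y = λ·(7 - 50) - 30 ≡ 58. → (50, 58)

(50, 58)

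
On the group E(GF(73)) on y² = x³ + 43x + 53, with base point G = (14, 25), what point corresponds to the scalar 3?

Repeated addition: build up to 3G.
2G: tangent at (14, 25): λ = (3·14² + 43)/(2·25) ≡ 47/50. 50⁻¹ ≡ 19 (mod 73), so λ ≡ 47·19 ≡ 17.
  x = λ² - 14 - 14 = 289 - 28 ≡ 42; y = λ·(14 - 42) - 25 ≡ 10. → (42, 10)
3G: (42, 10) + (14, 25). λ = (25 - 10)/(14 - 42) ≡ 15/45 mod 73. 45⁻¹ ≡ 13 (mod 73), so λ ≡ 49.
  x = λ² - 42 - 14 = 2401 - 56 ≡ 9; y = λ·(42 - 9) - 10 ≡ 1. → (9, 1)

(9, 1)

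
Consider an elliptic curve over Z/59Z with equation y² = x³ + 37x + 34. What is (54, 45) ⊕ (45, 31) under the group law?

(54, 45) + (45, 31). λ = (31 - 45)/(45 - 54) ≡ 45/50 mod 59. 50⁻¹ ≡ 13 (mod 59), so λ ≡ 54.
  x = λ² - 54 - 45 = 2916 - 99 ≡ 44; y = λ·(54 - 44) - 45 ≡ 23. → (44, 23)

(44, 23)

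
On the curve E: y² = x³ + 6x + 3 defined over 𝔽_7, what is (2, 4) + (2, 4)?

(5, 5)

tangent at (2, 4): λ = (3·2² + 6)/(2·4) ≡ 4/1. 1⁻¹ ≡ 1 (mod 7), so λ ≡ 4·1 ≡ 4.
  x = λ² - 2 - 2 = 16 - 4 ≡ 5; y = λ·(2 - 5) - 4 ≡ 5. → (5, 5)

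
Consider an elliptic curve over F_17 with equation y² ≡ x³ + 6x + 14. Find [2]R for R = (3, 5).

(2, 0)

tangent at (3, 5): λ = (3·3² + 6)/(2·5) ≡ 16/10. 10⁻¹ ≡ 12 (mod 17) since 10·12 = 120 ≡ 1, so λ ≡ 16·12 ≡ 5.
  x = λ² - 3 - 3 = 25 - 6 ≡ 2; y = λ·(3 - 2) - 5 ≡ 0. → (2, 0)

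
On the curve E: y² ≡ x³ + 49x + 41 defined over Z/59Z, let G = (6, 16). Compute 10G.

Double-and-add on 10 = (1010)₂. Start with G = (6, 16) for the leading 1-bit.
double: tangent at (6, 16): λ = (3·6² + 49)/(2·16) ≡ 39/32. 32⁻¹ ≡ 24 (mod 59), so λ ≡ 39·24 ≡ 51.
  x = λ² - 6 - 6 = 2601 - 12 ≡ 52; y = λ·(6 - 52) - 16 ≡ 57. → (52, 57)
double: tangent at (52, 57): λ = (3·52² + 49)/(2·57) ≡ 19/55. 55⁻¹ ≡ 44 (mod 59) since 55·44 = 2420 ≡ 1, so λ ≡ 19·44 ≡ 10.
  x = λ² - 52 - 52 = 100 - 104 ≡ 55; y = λ·(52 - 55) - 57 ≡ 31. → (55, 31)
add G: (55, 31) + (6, 16). λ = (16 - 31)/(6 - 55) ≡ 44/10 mod 59. 10⁻¹ ≡ 6 (mod 59) since 10·6 = 60 ≡ 1, so λ ≡ 28.
  x = λ² - 55 - 6 = 784 - 61 ≡ 15; y = λ·(55 - 15) - 31 ≡ 27. → (15, 27)
double: tangent at (15, 27): λ = (3·15² + 49)/(2·27) ≡ 16/54. 54⁻¹ ≡ 47 (mod 59), so λ ≡ 16·47 ≡ 44.
  x = λ² - 15 - 15 = 1936 - 30 ≡ 18; y = λ·(15 - 18) - 27 ≡ 18. → (18, 18)

(18, 18)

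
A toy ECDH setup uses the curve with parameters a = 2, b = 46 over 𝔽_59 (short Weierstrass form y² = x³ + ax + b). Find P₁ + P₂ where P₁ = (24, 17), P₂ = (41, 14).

(24, 17) + (41, 14). λ = (14 - 17)/(41 - 24) ≡ 56/17 mod 59. 17⁻¹ ≡ 7 (mod 59), so λ ≡ 38.
  x = λ² - 24 - 41 = 1444 - 65 ≡ 22; y = λ·(24 - 22) - 17 ≡ 0. → (22, 0)

(22, 0)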